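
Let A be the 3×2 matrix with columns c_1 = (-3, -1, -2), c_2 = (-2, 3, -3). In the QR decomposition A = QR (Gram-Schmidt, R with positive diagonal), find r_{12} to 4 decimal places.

e_1 = c_1/‖c_1‖ = (-3, -1, -2)/3.7417 = (-0.8018, -0.2673, -0.5345).
r_{12} = e_1·c_2 = 2.4054.

r_{12} = 2.4054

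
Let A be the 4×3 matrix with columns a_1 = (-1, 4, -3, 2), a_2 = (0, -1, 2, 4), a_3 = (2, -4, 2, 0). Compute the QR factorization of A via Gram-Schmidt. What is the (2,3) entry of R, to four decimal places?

a_1 = (-1, 4, -3, 2); ‖a_1‖ = 5.4772, so q_1 = (-0.1826, 0.7303, -0.5477, 0.3651).
q_1·a_2 = (-0.1826)·0 + 0.7303·(-1) + (-0.5477)·2 + 0.3651·4 = -0.3651.
u_2 = a_2 + 0.3651·q_1 = (-0.0667, -0.7333, 1.8000, 4.1333).
‖u_2‖ = 4.5680, so q_2 = (-0.0146, -0.1605, 0.3940, 0.9048).
r_{23} = q_2·a_3 = 1.4010.

r_{23} = 1.4010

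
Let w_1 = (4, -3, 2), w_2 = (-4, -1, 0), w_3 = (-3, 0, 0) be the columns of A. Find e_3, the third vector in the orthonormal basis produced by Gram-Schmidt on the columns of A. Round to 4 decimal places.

e_3 = (-0.1111, 0.4444, 0.8889)

w_1 = (4, -3, 2); ‖w_1‖ = 5.3852, so e_1 = (0.7428, -0.5571, 0.3714).
e_1·w_2 = 0.7428·(-4) + (-0.5571)·(-1) + 0.3714·0 = -2.4140.
u_2 = w_2 + 2.4140·e_1 = (-2.2069, -2.3448, 0.8966).
‖u_2‖ = 3.3425, so e_2 = (-0.6603, -0.7015, 0.2682).
e_1·w_3 = 0.7428·(-3) + (-0.5571)·0 + 0.3714·0 = -2.2283; e_2·w_3 = (-0.6603)·(-3) + (-0.7015)·0 + 0.2682·0 = 1.9808.
u_3 = w_3 + 2.2283·e_1 − 1.9808·e_2 = (-0.0370, 0.1481, 0.2963).
‖u_3‖ = 0.3333, so e_3 = (-0.1111, 0.4444, 0.8889).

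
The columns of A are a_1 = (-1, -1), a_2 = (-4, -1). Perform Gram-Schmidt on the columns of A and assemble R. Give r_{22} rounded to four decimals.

r_{22} = 2.1213

a_1 = (-1, -1); ‖a_1‖ = 1.4142, so e_1 = (-0.7071, -0.7071).
e_1·a_2 = (-0.7071)·(-4) + (-0.7071)·(-1) = 3.5355.
u_2 = a_2 − 3.5355·e_1 = (-1.5000, 1.5000).
r_{22} = ‖u_2‖ = 2.1213.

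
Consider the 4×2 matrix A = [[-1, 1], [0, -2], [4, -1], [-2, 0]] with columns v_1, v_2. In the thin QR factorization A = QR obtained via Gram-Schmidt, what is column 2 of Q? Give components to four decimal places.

e_2 = (0.3474, -0.9120, -0.0217, -0.2171)

e_1 = v_1/‖v_1‖ = (-1, 0, 4, -2)/4.5826 = (-0.2182, 0.0000, 0.8729, -0.4364).
r_{12} = e_1·v_2 = -1.0911.
u_2 = v_2 + 1.0911·e_1 = (0.7619, -2.0000, -0.0476, -0.4762).
‖u_2‖ = 2.1931, so e_2 = (0.3474, -0.9120, -0.0217, -0.2171).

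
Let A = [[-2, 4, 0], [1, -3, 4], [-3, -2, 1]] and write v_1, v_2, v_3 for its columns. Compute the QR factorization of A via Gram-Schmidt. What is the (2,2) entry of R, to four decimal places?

r_{22} = 5.2167

v_1 = (-2, 1, -3); ‖v_1‖ = 3.7417, so q_1 = (-0.5345, 0.2673, -0.8018).
q_1·v_2 = (-0.5345)·4 + 0.2673·(-3) + (-0.8018)·(-2) = -1.3363.
u_2 = v_2 + 1.3363·q_1 = (3.2857, -2.6429, -3.0714).
r_{22} = ‖u_2‖ = 5.2167.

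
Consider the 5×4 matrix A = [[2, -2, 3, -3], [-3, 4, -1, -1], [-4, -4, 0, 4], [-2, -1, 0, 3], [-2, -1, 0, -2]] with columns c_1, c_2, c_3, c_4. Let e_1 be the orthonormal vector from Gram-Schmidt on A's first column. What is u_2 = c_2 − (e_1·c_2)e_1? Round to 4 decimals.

u_2 = (-2.2162, 4.3243, -3.5676, -0.7838, -0.7838)

c_1 = (2, -3, -4, -2, -2); ‖c_1‖ = 6.0828, so e_1 = (0.3288, -0.4932, -0.6576, -0.3288, -0.3288).
e_1·c_2 = 0.3288·(-2) + (-0.4932)·4 + (-0.6576)·(-4) + (-0.3288)·(-1) + (-0.3288)·(-1) = 0.6576.
u_2 = c_2 − 0.6576·e_1 = (-2.2162, 4.3243, -3.5676, -0.7838, -0.7838).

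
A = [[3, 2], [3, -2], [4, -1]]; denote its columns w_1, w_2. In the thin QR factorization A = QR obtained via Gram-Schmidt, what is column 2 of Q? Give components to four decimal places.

e_2 = (0.8057, -0.5640, -0.1813)

w_1 = (3, 3, 4); ‖w_1‖ = 5.8310, so e_1 = (0.5145, 0.5145, 0.6860).
e_1·w_2 = 0.5145·2 + 0.5145·(-2) + 0.6860·(-1) = -0.6860.
u_2 = w_2 + 0.6860·e_1 = (2.3529, -1.6471, -0.5294).
‖u_2‖ = 2.9205, so e_2 = (0.8057, -0.5640, -0.1813).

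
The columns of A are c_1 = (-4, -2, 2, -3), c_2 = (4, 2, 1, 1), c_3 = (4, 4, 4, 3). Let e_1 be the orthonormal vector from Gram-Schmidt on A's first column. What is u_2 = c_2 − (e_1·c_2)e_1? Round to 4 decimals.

u_2 = (1.4545, 0.7273, 2.2727, -0.9091)

e_1 = c_1/‖c_1‖ = (-4, -2, 2, -3)/5.7446 = (-0.6963, -0.3482, 0.3482, -0.5222).
r_{12} = e_1·c_2 = -3.6556.
u_2 = c_2 + 3.6556·e_1 = (1.4545, 0.7273, 2.2727, -0.9091).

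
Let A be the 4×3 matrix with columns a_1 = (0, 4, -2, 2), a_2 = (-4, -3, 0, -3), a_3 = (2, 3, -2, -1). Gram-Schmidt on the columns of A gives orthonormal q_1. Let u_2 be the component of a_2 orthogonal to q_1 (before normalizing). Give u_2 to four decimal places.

u_2 = (-4.0000, 0.0000, -1.5000, -1.5000)

a_1 = (0, 4, -2, 2); ‖a_1‖ = 4.8990, so q_1 = (0.0000, 0.8165, -0.4082, 0.4082).
q_1·a_2 = 0.0000·(-4) + 0.8165·(-3) + (-0.4082)·0 + 0.4082·(-3) = -3.6742.
u_2 = a_2 + 3.6742·q_1 = (-4.0000, 0.0000, -1.5000, -1.5000).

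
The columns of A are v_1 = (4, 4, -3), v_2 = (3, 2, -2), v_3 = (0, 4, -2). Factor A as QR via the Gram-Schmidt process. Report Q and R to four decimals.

Q = [[0.6247, 0.6475, -0.4364], [0.6247, -0.7498, -0.2182], [-0.4685, -0.1363, -0.8729]], R = [[6.4031, 4.0605, 3.4358], [0.0000, 0.7157, -2.7264], [0.0000, 0.0000, 0.8729]]

v_1 = (4, 4, -3); ‖v_1‖ = 6.4031, so q_1 = (0.6247, 0.6247, -0.4685).
q_1·v_2 = 0.6247·3 + 0.6247·2 + (-0.4685)·(-2) = 4.0605.
u_2 = v_2 − 4.0605·q_1 = (0.4634, -0.5366, -0.0976).
‖u_2‖ = 0.7157, so q_2 = (0.6475, -0.7498, -0.1363).
q_1·v_3 = 0.6247·0 + 0.6247·4 + (-0.4685)·(-2) = 3.4358; q_2·v_3 = 0.6475·0 + (-0.7498)·4 + (-0.1363)·(-2) = -2.7264.
u_3 = v_3 − 3.4358·q_1 + 2.7264·q_2 = (-0.3810, -0.1905, -0.7619).
‖u_3‖ = 0.8729, so q_3 = (-0.4364, -0.2182, -0.8729).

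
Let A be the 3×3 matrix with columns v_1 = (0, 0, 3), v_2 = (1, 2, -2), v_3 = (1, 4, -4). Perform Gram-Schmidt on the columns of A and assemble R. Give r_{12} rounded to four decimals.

r_{12} = -2.0000

v_1 = (0, 0, 3); ‖v_1‖ = 3.0000, so q_1 = (0.0000, 0.0000, 1.0000).
r_{12} = q_1·v_2 = -2.0000.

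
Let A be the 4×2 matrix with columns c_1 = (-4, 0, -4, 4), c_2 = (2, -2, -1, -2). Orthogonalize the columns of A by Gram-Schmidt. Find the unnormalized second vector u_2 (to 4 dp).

u_2 = (1.0000, -2.0000, -2.0000, -1.0000)

c_1 = (-4, 0, -4, 4); ‖c_1‖ = 6.9282, so q_1 = (-0.5774, 0.0000, -0.5774, 0.5774).
q_1·c_2 = (-0.5774)·2 + 0.0000·(-2) + (-0.5774)·(-1) + 0.5774·(-2) = -1.7321.
u_2 = c_2 + 1.7321·q_1 = (1.0000, -2.0000, -2.0000, -1.0000).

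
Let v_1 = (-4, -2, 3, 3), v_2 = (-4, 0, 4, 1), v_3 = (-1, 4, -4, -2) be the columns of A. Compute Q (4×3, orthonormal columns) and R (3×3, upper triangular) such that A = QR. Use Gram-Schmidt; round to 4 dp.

v_1 = (-4, -2, 3, 3); ‖v_1‖ = 6.1644, so e_1 = (-0.6489, -0.3244, 0.4867, 0.4867).
e_1·v_2 = (-0.6489)·(-4) + (-0.3244)·0 + 0.4867·4 + 0.4867·1 = 5.0289.
u_2 = v_2 − 5.0289·e_1 = (-0.7368, 1.6316, 1.5526, -1.4474).
‖u_2‖ = 2.7768, so e_2 = (-0.2654, 0.5876, 0.5591, -0.5212).
e_1·v_3 = (-0.6489)·(-1) + (-0.3244)·4 + 0.4867·(-4) + 0.4867·(-2) = -3.5689; e_2·v_3 = (-0.2654)·(-1) + 0.5876·4 + 0.5591·(-4) + (-0.5212)·(-2) = 1.4216.
u_3 = v_3 + 3.5689·e_1 − 1.4216·e_2 = (-2.9386, 2.0068, -3.0580, 0.4778).
‖u_3‖ = 4.7162, so e_3 = (-0.6231, 0.4255, -0.6484, 0.1013).

Q = [[-0.6489, -0.2654, -0.6231], [-0.3244, 0.5876, 0.4255], [0.4867, 0.5591, -0.6484], [0.4867, -0.5212, 0.1013]], R = [[6.1644, 5.0289, -3.5689], [0.0000, 2.7768, 1.4216], [0.0000, 0.0000, 4.7162]]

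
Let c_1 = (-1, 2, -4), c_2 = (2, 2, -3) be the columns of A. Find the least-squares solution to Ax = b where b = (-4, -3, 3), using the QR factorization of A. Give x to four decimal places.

c_1 = (-1, 2, -4); ‖c_1‖ = 4.5826, so e_1 = (-0.2182, 0.4364, -0.8729).
e_1·c_2 = (-0.2182)·2 + 0.4364·2 + (-0.8729)·(-3) = 3.0551.
u_2 = c_2 − 3.0551·e_1 = (2.6667, 0.6667, -0.3333).
‖u_2‖ = 2.7689, so e_2 = (0.9631, 0.2408, -0.1204).
Qᵀb = (-3.0551, -4.9358).
Back-substitute: x_2 = -4.9358/2.7689 = -1.7826.
x_1 = (-3.0551 − 3.0551·(-1.7826))/4.5826 = 0.5217.

x = (0.5217, -1.7826)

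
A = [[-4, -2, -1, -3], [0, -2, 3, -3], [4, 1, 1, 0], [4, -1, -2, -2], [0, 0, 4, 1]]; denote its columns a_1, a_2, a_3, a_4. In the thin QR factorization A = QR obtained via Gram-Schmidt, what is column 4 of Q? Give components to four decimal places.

a_1 = (-4, 0, 4, 4, 0); ‖a_1‖ = 6.9282, so e_1 = (-0.5774, 0.0000, 0.5774, 0.5774, 0.0000).
e_1·a_2 = (-0.5774)·(-2) + 0.0000·(-2) + 0.5774·1 + 0.5774·(-1) + 0.0000·0 = 1.1547.
u_2 = a_2 − 1.1547·e_1 = (-1.3333, -2.0000, 0.3333, -1.6667, 0.0000).
‖u_2‖ = 2.9439, so e_2 = (-0.4529, -0.6794, 0.1132, -0.5661, 0.0000).
e_1·a_3 = (-0.5774)·(-1) + 0.0000·3 + 0.5774·1 + 0.5774·(-2) + 0.0000·4 = 0.0000; e_2·a_3 = (-0.4529)·(-1) + (-0.6794)·3 + 0.1132·1 + (-0.5661)·(-2) + 0.0000·4 = -0.3397.
u_3 = a_3 + 0.0000·e_1 + 0.3397·e_2 = (-1.1538, 2.7692, 1.0385, -2.1923, 4.0000).
‖u_3‖ = 5.5574, so e_3 = (-0.2076, 0.4983, 0.1869, -0.3945, 0.7198).
e_1·a_4 = (-0.5774)·(-3) + 0.0000·(-3) + 0.5774·0 + 0.5774·(-2) + 0.0000·1 = 0.5774; e_2·a_4 = (-0.4529)·(-3) + (-0.6794)·(-3) + 0.1132·0 + (-0.5661)·(-2) + 0.0000·1 = 4.5291; e_3·a_4 = (-0.2076)·(-3) + 0.4983·(-3) + 0.1869·0 + (-0.3945)·(-2) + 0.7198·1 = 0.6367.
u_4 = a_4 − 0.5774·e_1 − 4.5291·e_2 − 0.6367·e_3 = (-0.4832, -0.2403, -0.9651, 0.4819, 0.5417).
‖u_4‖ = 1.3223, so e_4 = (-0.3654, -0.1818, -0.7299, 0.3645, 0.4097).

e_4 = (-0.3654, -0.1818, -0.7299, 0.3645, 0.4097)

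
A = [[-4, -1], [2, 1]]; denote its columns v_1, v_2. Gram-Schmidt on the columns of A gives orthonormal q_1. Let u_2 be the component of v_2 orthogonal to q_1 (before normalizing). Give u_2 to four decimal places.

q_1 = v_1/‖v_1‖ = (-4, 2)/4.4721 = (-0.8944, 0.4472).
r_{12} = q_1·v_2 = 1.3416.
u_2 = v_2 − 1.3416·q_1 = (0.2000, 0.4000).

u_2 = (0.2000, 0.4000)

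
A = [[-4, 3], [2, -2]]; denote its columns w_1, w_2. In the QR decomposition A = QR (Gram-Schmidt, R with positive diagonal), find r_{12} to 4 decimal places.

r_{12} = -3.5777

e_1 = w_1/‖w_1‖ = (-4, 2)/4.4721 = (-0.8944, 0.4472).
r_{12} = e_1·w_2 = -3.5777.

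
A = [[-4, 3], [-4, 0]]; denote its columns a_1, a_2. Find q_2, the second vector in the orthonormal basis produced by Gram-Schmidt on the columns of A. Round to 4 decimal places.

q_1 = a_1/‖a_1‖ = (-4, -4)/5.6569 = (-0.7071, -0.7071).
r_{12} = q_1·a_2 = -2.1213.
u_2 = a_2 + 2.1213·q_1 = (1.5000, -1.5000).
‖u_2‖ = 2.1213, so q_2 = (0.7071, -0.7071).

q_2 = (0.7071, -0.7071)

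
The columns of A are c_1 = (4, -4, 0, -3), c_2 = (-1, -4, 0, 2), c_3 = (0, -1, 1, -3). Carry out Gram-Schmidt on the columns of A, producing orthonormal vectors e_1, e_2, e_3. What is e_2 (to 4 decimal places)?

c_1 = (4, -4, 0, -3); ‖c_1‖ = 6.4031, so e_1 = (0.6247, -0.6247, 0.0000, -0.4685).
e_1·c_2 = 0.6247·(-1) + (-0.6247)·(-4) + 0.0000·0 + (-0.4685)·2 = 0.9370.
u_2 = c_2 − 0.9370·e_1 = (-1.5854, -3.4146, 0.0000, 2.4390).
‖u_2‖ = 4.4857, so e_2 = (-0.3534, -0.7612, 0.0000, 0.5437).

e_2 = (-0.3534, -0.7612, 0.0000, 0.5437)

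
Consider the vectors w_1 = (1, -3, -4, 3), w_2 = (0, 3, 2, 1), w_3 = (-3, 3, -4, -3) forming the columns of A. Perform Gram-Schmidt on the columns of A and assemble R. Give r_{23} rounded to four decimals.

r_{23} = -1.3801

w_1 = (1, -3, -4, 3); ‖w_1‖ = 5.9161, so e_1 = (0.1690, -0.5071, -0.6761, 0.5071).
e_1·w_2 = 0.1690·0 + (-0.5071)·3 + (-0.6761)·2 + 0.5071·1 = -2.3664.
u_2 = w_2 + 2.3664·e_1 = (0.4000, 1.8000, 0.4000, 2.2000).
‖u_2‖ = 2.8983, so e_2 = (0.1380, 0.6211, 0.1380, 0.7591).
r_{23} = e_2·w_3 = -1.3801.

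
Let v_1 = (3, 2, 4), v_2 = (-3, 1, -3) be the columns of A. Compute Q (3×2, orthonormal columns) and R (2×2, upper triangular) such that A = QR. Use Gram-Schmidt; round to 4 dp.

Q = [[0.5571, -0.4042], [0.3714, 0.9026], [0.7428, -0.1482]], R = [[5.3852, -3.5282], [0.0000, 2.5596]]

v_1 = (3, 2, 4); ‖v_1‖ = 5.3852, so q_1 = (0.5571, 0.3714, 0.7428).
q_1·v_2 = 0.5571·(-3) + 0.3714·1 + 0.7428·(-3) = -3.5282.
u_2 = v_2 + 3.5282·q_1 = (-1.0345, 2.3103, -0.3793).
‖u_2‖ = 2.5596, so q_2 = (-0.4042, 0.9026, -0.1482).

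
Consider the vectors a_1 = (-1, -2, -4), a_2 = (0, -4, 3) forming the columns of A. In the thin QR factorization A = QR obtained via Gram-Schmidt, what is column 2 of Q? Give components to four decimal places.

a_1 = (-1, -2, -4); ‖a_1‖ = 4.5826, so e_1 = (-0.2182, -0.4364, -0.8729).
e_1·a_2 = (-0.2182)·0 + (-0.4364)·(-4) + (-0.8729)·3 = -0.8729.
u_2 = a_2 + 0.8729·e_1 = (-0.1905, -4.3810, 2.2381).
‖u_2‖ = 4.9232, so e_2 = (-0.0387, -0.8899, 0.4546).

e_2 = (-0.0387, -0.8899, 0.4546)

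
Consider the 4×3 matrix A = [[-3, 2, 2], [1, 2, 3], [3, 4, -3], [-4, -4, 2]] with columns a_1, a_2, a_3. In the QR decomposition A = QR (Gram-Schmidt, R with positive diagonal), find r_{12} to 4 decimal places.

a_1 = (-3, 1, 3, -4); ‖a_1‖ = 5.9161, so q_1 = (-0.5071, 0.1690, 0.5071, -0.6761).
r_{12} = q_1·a_2 = 4.0567.

r_{12} = 4.0567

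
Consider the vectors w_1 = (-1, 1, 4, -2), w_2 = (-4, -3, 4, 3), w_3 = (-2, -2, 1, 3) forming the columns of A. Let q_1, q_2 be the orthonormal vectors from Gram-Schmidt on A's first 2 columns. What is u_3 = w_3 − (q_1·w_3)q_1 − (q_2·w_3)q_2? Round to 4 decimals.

w_1 = (-1, 1, 4, -2); ‖w_1‖ = 4.6904, so q_1 = (-0.2132, 0.2132, 0.8528, -0.4264).
q_1·w_2 = (-0.2132)·(-4) + 0.2132·(-3) + 0.8528·4 + (-0.4264)·3 = 2.3452.
u_2 = w_2 − 2.3452·q_1 = (-3.5000, -3.5000, 2.0000, 4.0000).
‖u_2‖ = 6.6708, so q_2 = (-0.5247, -0.5247, 0.2998, 0.5996).
q_1·w_3 = (-0.2132)·(-2) + 0.2132·(-2) + 0.8528·1 + (-0.4264)·3 = -0.4264; q_2·w_3 = (-0.5247)·(-2) + (-0.5247)·(-2) + 0.2998·1 + 0.5996·3 = 4.1974.
u_3 = w_3 + 0.4264·q_1 − 4.1974·q_2 = (0.1113, 0.2932, 0.1052, 0.3013).

u_3 = (0.1113, 0.2932, 0.1052, 0.3013)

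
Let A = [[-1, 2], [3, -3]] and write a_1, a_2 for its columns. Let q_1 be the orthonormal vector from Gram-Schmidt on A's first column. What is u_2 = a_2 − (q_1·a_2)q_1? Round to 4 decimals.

u_2 = (0.9000, 0.3000)

a_1 = (-1, 3); ‖a_1‖ = 3.1623, so q_1 = (-0.3162, 0.9487).
q_1·a_2 = (-0.3162)·2 + 0.9487·(-3) = -3.4785.
u_2 = a_2 + 3.4785·q_1 = (0.9000, 0.3000).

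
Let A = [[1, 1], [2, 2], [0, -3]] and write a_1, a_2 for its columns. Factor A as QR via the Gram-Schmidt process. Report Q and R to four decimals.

Q = [[0.4472, 0.0000], [0.8944, 0.0000], [0.0000, -1.0000]], R = [[2.2361, 2.2361], [0.0000, 3.0000]]

a_1 = (1, 2, 0); ‖a_1‖ = 2.2361, so e_1 = (0.4472, 0.8944, 0.0000).
e_1·a_2 = 0.4472·1 + 0.8944·2 + 0.0000·(-3) = 2.2361.
u_2 = a_2 − 2.2361·e_1 = (0.0000, 0.0000, -3.0000).
‖u_2‖ = 3.0000, so e_2 = (0.0000, 0.0000, -1.0000).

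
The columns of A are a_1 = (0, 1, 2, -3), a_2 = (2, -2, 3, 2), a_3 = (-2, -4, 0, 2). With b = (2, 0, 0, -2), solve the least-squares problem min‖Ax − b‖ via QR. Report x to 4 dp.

x = (0.2540, 0.1270, -0.2698)

e_1 = a_1/‖a_1‖ = (0, 1, 2, -3)/3.7417 = (0.0000, 0.2673, 0.5345, -0.8018).
r_{12} = e_1·a_2 = -0.5345.
u_2 = a_2 + 0.5345·e_1 = (2.0000, -1.8571, 3.2857, 1.5714).
‖u_2‖ = 4.5513, so e_2 = (0.4394, -0.4080, 0.7219, 0.3453).
r_{13} = e_1·a_3 = -2.6726; r_{23} = e_2·a_3 = 1.4439.
u_3 = a_3 + 2.6726·e_1 − 1.4439·e_2 = (-2.6345, -2.6966, 0.3862, -0.6414).
‖u_3‖ = 3.8435, so e_3 = (-0.6854, -0.7016, 0.1005, -0.1669).
Qᵀb = (1.6036, 0.1883, -1.0371).
Back-substitute: x_3 = -1.0371/3.8435 = -0.2698.
x_2 = (0.1883 − 1.4439·(-0.2698))/4.5513 = 0.1270.
x_1 = (1.6036 + 0.5345·0.1270 + 2.6726·(-0.2698))/3.7417 = 0.2540.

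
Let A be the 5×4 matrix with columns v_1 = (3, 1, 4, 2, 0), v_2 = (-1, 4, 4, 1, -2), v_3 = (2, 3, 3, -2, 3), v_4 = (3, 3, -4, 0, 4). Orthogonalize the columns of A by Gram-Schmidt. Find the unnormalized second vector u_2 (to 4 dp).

q_1 = v_1/‖v_1‖ = (3, 1, 4, 2, 0)/5.4772 = (0.5477, 0.1826, 0.7303, 0.3651, 0.0000).
r_{12} = q_1·v_2 = 3.4689.
u_2 = v_2 − 3.4689·q_1 = (-2.9000, 3.3667, 1.4667, -0.2667, -2.0000).

u_2 = (-2.9000, 3.3667, 1.4667, -0.2667, -2.0000)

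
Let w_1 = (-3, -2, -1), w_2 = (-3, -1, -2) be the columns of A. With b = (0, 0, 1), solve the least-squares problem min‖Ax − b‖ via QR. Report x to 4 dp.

w_1 = (-3, -2, -1); ‖w_1‖ = 3.7417, so q_1 = (-0.8018, -0.5345, -0.2673).
q_1·w_2 = (-0.8018)·(-3) + (-0.5345)·(-1) + (-0.2673)·(-2) = 3.4744.
u_2 = w_2 − 3.4744·q_1 = (-0.2143, 0.8571, -1.0714).
‖u_2‖ = 1.3887, so q_2 = (-0.1543, 0.6172, -0.7715).
Qᵀb = (-0.2673, -0.7715).
Back-substitute: x_2 = -0.7715/1.3887 = -0.5556.
x_1 = (-0.2673 − 3.4744·(-0.5556))/3.7417 = 0.4444.

x = (0.4444, -0.5556)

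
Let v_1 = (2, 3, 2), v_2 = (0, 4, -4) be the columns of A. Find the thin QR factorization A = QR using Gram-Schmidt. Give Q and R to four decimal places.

v_1 = (2, 3, 2); ‖v_1‖ = 4.1231, so q_1 = (0.4851, 0.7276, 0.4851).
q_1·v_2 = 0.4851·0 + 0.7276·4 + 0.4851·(-4) = 0.9701.
u_2 = v_2 − 0.9701·q_1 = (-0.4706, 3.2941, -4.4706).
‖u_2‖ = 5.5730, so q_2 = (-0.0844, 0.5911, -0.8022).

Q = [[0.4851, -0.0844], [0.7276, 0.5911], [0.4851, -0.8022]], R = [[4.1231, 0.9701], [0.0000, 5.5730]]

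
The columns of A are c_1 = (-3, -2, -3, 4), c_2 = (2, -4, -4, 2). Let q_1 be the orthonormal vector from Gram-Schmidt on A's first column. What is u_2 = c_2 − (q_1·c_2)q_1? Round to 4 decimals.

u_2 = (3.7368, -2.8421, -2.2632, -0.3158)

c_1 = (-3, -2, -3, 4); ‖c_1‖ = 6.1644, so q_1 = (-0.4867, -0.3244, -0.4867, 0.6489).
q_1·c_2 = (-0.4867)·2 + (-0.3244)·(-4) + (-0.4867)·(-4) + 0.6489·2 = 3.5689.
u_2 = c_2 − 3.5689·q_1 = (3.7368, -2.8421, -2.2632, -0.3158).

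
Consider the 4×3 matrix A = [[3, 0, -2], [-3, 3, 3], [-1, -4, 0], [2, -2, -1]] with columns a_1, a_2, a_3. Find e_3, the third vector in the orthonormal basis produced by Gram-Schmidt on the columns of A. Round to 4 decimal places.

e_3 = (0.0205, 0.5658, 0.0123, 0.8242)

e_1 = a_1/‖a_1‖ = (3, -3, -1, 2)/4.7958 = (0.6255, -0.6255, -0.2085, 0.4170).
r_{12} = e_1·a_2 = -1.8766.
u_2 = a_2 + 1.8766·e_1 = (1.1739, 1.8261, -4.3913, -1.2174).
‖u_2‖ = 5.0476, so e_2 = (0.2326, 0.3618, -0.8700, -0.2412).
r_{13} = e_1·a_3 = -3.5447; r_{23} = e_2·a_3 = 0.8614.
u_3 = a_3 + 3.5447·e_1 − 0.8614·e_2 = (0.0171, 0.4710, 0.0102, 0.6860).
‖u_3‖ = 0.8324, so e_3 = (0.0205, 0.5658, 0.0123, 0.8242).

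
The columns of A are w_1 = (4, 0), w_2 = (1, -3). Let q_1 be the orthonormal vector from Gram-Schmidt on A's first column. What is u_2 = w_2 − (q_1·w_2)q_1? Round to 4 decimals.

u_2 = (0.0000, -3.0000)

w_1 = (4, 0); ‖w_1‖ = 4.0000, so q_1 = (1.0000, 0.0000).
q_1·w_2 = 1.0000·1 + 0.0000·(-3) = 1.0000.
u_2 = w_2 − 1.0000·q_1 = (0.0000, -3.0000).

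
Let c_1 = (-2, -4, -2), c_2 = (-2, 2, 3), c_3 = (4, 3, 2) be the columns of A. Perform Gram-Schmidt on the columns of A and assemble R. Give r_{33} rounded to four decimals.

r_{33} = 1.4815

c_1 = (-2, -4, -2); ‖c_1‖ = 4.8990, so e_1 = (-0.4082, -0.8165, -0.4082).
e_1·c_2 = (-0.4082)·(-2) + (-0.8165)·2 + (-0.4082)·3 = -2.0412.
u_2 = c_2 + 2.0412·e_1 = (-2.8333, 0.3333, 2.1667).
‖u_2‖ = 3.5824, so e_2 = (-0.7909, 0.0930, 0.6048).
e_1·c_3 = (-0.4082)·4 + (-0.8165)·3 + (-0.4082)·2 = -4.8990; e_2·c_3 = (-0.7909)·4 + 0.0930·3 + 0.6048·2 = -1.6749.
u_3 = c_3 + 4.8990·e_1 + 1.6749·e_2 = (0.6753, -0.8442, 1.0130).
r_{33} = ‖u_3‖ = 1.4815.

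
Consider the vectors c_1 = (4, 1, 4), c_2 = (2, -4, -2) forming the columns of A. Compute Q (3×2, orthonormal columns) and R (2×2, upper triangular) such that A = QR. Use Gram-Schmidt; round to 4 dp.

c_1 = (4, 1, 4); ‖c_1‖ = 5.7446, so q_1 = (0.6963, 0.1741, 0.6963).
q_1·c_2 = 0.6963·2 + 0.1741·(-4) + 0.6963·(-2) = -0.6963.
u_2 = c_2 + 0.6963·q_1 = (2.4848, -3.8788, -1.5152).
‖u_2‖ = 4.8492, so q_2 = (0.5124, -0.7999, -0.3125).

Q = [[0.6963, 0.5124], [0.1741, -0.7999], [0.6963, -0.3125]], R = [[5.7446, -0.6963], [0.0000, 4.8492]]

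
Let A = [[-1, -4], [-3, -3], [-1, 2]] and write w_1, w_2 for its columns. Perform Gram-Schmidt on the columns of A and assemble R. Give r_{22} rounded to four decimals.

w_1 = (-1, -3, -1); ‖w_1‖ = 3.3166, so e_1 = (-0.3015, -0.9045, -0.3015).
e_1·w_2 = (-0.3015)·(-4) + (-0.9045)·(-3) + (-0.3015)·2 = 3.3166.
u_2 = w_2 − 3.3166·e_1 = (-3.0000, 0.0000, 3.0000).
r_{22} = ‖u_2‖ = 4.2426.

r_{22} = 4.2426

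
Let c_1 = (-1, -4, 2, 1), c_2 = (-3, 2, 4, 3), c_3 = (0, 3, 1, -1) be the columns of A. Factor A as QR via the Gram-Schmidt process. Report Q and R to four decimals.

q_1 = c_1/‖c_1‖ = (-1, -4, 2, 1)/4.6904 = (-0.2132, -0.8528, 0.4264, 0.2132).
r_{12} = q_1·c_2 = 1.2792.
u_2 = c_2 − 1.2792·q_1 = (-2.7273, 3.0909, 3.4545, 2.7273).
‖u_2‖ = 6.0302, so q_2 = (-0.4523, 0.5126, 0.5729, 0.4523).
r_{13} = q_1·c_3 = -2.3452; r_{23} = q_2·c_3 = 1.6583.
u_3 = c_3 + 2.3452·q_1 − 1.6583·q_2 = (0.2500, 0.1500, 1.0500, -1.2500).
‖u_3‖ = 1.6583, so q_3 = (0.1508, 0.0905, 0.6332, -0.7538).

Q = [[-0.2132, -0.4523, 0.1508], [-0.8528, 0.5126, 0.0905], [0.4264, 0.5729, 0.6332], [0.2132, 0.4523, -0.7538]], R = [[4.6904, 1.2792, -2.3452], [0.0000, 6.0302, 1.6583], [0.0000, 0.0000, 1.6583]]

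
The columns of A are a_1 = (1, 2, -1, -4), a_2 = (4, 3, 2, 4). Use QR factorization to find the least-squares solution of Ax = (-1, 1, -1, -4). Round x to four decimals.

a_1 = (1, 2, -1, -4); ‖a_1‖ = 4.6904, so q_1 = (0.2132, 0.4264, -0.2132, -0.8528).
q_1·a_2 = 0.2132·4 + 0.4264·3 + (-0.2132)·2 + (-0.8528)·4 = -1.7056.
u_2 = a_2 + 1.7056·q_1 = (4.3636, 3.7273, 1.6364, 2.5455).
‖u_2‖ = 6.4878, so q_2 = (0.6726, 0.5745, 0.2522, 0.3923).
Qᵀb = (3.8376, -1.9197).
Back-substitute: x_2 = -1.9197/6.4878 = -0.2959.
x_1 = (3.8376 + 1.7056·(-0.2959))/4.6904 = 0.7106.

x = (0.7106, -0.2959)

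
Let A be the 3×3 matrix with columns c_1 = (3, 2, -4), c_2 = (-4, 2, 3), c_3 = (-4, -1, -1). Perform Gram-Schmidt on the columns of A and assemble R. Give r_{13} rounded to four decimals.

r_{13} = -1.8570

e_1 = c_1/‖c_1‖ = (3, 2, -4)/5.3852 = (0.5571, 0.3714, -0.7428).
r_{13} = e_1·c_3 = -1.8570.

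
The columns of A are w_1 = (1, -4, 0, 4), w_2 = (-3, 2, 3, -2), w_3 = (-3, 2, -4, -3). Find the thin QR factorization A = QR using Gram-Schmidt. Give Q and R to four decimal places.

Q = [[0.1741, -0.6247, -0.7514], [-0.6963, -0.0781, -0.2075], [0.0000, 0.7730, -0.6261], [0.6963, 0.0781, -0.0197]], R = [[5.7446, -3.3075, -4.0038], [0.0000, 3.8808, -1.6085], [0.0000, 0.0000, 4.4025]]

w_1 = (1, -4, 0, 4); ‖w_1‖ = 5.7446, so e_1 = (0.1741, -0.6963, 0.0000, 0.6963).
e_1·w_2 = 0.1741·(-3) + (-0.6963)·2 + 0.0000·3 + 0.6963·(-2) = -3.3075.
u_2 = w_2 + 3.3075·e_1 = (-2.4242, -0.3030, 3.0000, 0.3030).
‖u_2‖ = 3.8808, so e_2 = (-0.6247, -0.0781, 0.7730, 0.0781).
e_1·w_3 = 0.1741·(-3) + (-0.6963)·2 + 0.0000·(-4) + 0.6963·(-3) = -4.0038; e_2·w_3 = (-0.6247)·(-3) + (-0.0781)·2 + 0.7730·(-4) + 0.0781·(-3) = -1.6085.
u_3 = w_3 + 4.0038·e_1 + 1.6085·e_2 = (-3.3078, -0.9135, -2.7565, -0.0865).
‖u_3‖ = 4.4025, so e_3 = (-0.7514, -0.2075, -0.6261, -0.0197).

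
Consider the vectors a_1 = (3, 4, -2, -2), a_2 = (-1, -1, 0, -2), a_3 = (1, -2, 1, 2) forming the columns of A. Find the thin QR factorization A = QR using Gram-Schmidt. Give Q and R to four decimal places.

a_1 = (3, 4, -2, -2); ‖a_1‖ = 5.7446, so e_1 = (0.5222, 0.6963, -0.3482, -0.3482).
e_1·a_2 = 0.5222·(-1) + 0.6963·(-1) + (-0.3482)·0 + (-0.3482)·(-2) = -0.5222.
u_2 = a_2 + 0.5222·e_1 = (-0.7273, -0.6364, -0.1818, -2.1818).
‖u_2‖ = 2.3932, so e_2 = (-0.3039, -0.2659, -0.0760, -0.9117).
e_1·a_3 = 0.5222·1 + 0.6963·(-2) + (-0.3482)·1 + (-0.3482)·2 = -1.9149; e_2·a_3 = (-0.3039)·1 + (-0.2659)·(-2) + (-0.0760)·1 + (-0.9117)·2 = -1.6714.
u_3 = a_3 + 1.9149·e_1 + 1.6714·e_2 = (1.4921, -1.1111, 0.2063, -0.1905).
‖u_3‖ = 1.8814, so e_3 = (0.7931, -0.5906, 0.1097, -0.1012).

Q = [[0.5222, -0.3039, 0.7931], [0.6963, -0.2659, -0.5906], [-0.3482, -0.0760, 0.1097], [-0.3482, -0.9117, -0.1012]], R = [[5.7446, -0.5222, -1.9149], [0.0000, 2.3932, -1.6714], [0.0000, 0.0000, 1.8814]]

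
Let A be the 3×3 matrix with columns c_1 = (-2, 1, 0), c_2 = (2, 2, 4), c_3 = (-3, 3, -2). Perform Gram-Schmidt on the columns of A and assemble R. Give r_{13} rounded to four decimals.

r_{13} = 4.0249

e_1 = c_1/‖c_1‖ = (-2, 1, 0)/2.2361 = (-0.8944, 0.4472, 0.0000).
r_{13} = e_1·c_3 = 4.0249.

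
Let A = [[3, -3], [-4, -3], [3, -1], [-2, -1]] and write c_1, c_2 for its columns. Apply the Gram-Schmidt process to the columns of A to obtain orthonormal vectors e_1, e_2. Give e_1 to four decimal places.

c_1 = (3, -4, 3, -2); ‖c_1‖ = 6.1644, so e_1 = (0.4867, -0.6489, 0.4867, -0.3244).

e_1 = (0.4867, -0.6489, 0.4867, -0.3244)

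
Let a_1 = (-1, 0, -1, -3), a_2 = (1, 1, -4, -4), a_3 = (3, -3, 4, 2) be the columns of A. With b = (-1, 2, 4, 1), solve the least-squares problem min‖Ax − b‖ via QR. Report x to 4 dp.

a_1 = (-1, 0, -1, -3); ‖a_1‖ = 3.3166, so e_1 = (-0.3015, 0.0000, -0.3015, -0.9045).
e_1·a_2 = (-0.3015)·1 + 0.0000·1 + (-0.3015)·(-4) + (-0.9045)·(-4) = 4.5227.
u_2 = a_2 − 4.5227·e_1 = (2.3636, 1.0000, -2.6364, 0.0909).
‖u_2‖ = 3.6804, so e_2 = (0.6422, 0.2717, -0.7163, 0.0247).
e_1·a_3 = (-0.3015)·3 + 0.0000·(-3) + (-0.3015)·4 + (-0.9045)·2 = -3.9196; e_2·a_3 = 0.6422·3 + 0.2717·(-3) + (-0.7163)·4 + 0.0247·2 = -1.7044.
u_3 = a_3 + 3.9196·e_1 + 1.7044·e_2 = (2.9128, -2.5369, 1.5973, -1.5034).
‖u_3‖ = 4.4420, so e_3 = (0.6557, -0.5711, 0.3596, -0.3384).
Qᵀb = (-1.8091, -2.9394, -0.6980).
Back-substitute: x_3 = -0.6980/4.4420 = -0.1571.
x_2 = (-2.9394 + 1.7044·(-0.1571))/3.6804 = -0.8714.
x_1 = (-1.8091 − 4.5227·(-0.8714) + 3.9196·(-0.1571))/3.3166 = 0.4571.

x = (0.4571, -0.8714, -0.1571)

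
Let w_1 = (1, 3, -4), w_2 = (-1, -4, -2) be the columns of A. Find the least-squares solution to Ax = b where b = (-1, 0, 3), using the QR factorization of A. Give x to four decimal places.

w_1 = (1, 3, -4); ‖w_1‖ = 5.0990, so q_1 = (0.1961, 0.5883, -0.7845).
q_1·w_2 = 0.1961·(-1) + 0.5883·(-4) + (-0.7845)·(-2) = -0.9806.
u_2 = w_2 + 0.9806·q_1 = (-0.8077, -3.4231, -2.7692).
‖u_2‖ = 4.4764, so q_2 = (-0.1804, -0.7647, -0.6186).
Qᵀb = (-2.5495, -1.6754).
Back-substitute: x_2 = -1.6754/4.4764 = -0.3743.
x_1 = (-2.5495 + 0.9806·(-0.3743))/5.0990 = -0.5720.

x = (-0.5720, -0.3743)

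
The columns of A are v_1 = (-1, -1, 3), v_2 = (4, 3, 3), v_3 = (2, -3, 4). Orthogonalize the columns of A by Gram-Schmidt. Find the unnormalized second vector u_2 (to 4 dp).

u_2 = (4.1818, 3.1818, 2.4545)

v_1 = (-1, -1, 3); ‖v_1‖ = 3.3166, so e_1 = (-0.3015, -0.3015, 0.9045).
e_1·v_2 = (-0.3015)·4 + (-0.3015)·3 + 0.9045·3 = 0.6030.
u_2 = v_2 − 0.6030·e_1 = (4.1818, 3.1818, 2.4545).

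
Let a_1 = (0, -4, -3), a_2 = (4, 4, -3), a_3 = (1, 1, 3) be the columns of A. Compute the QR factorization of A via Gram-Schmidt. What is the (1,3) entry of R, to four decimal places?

r_{13} = -2.6000

a_1 = (0, -4, -3); ‖a_1‖ = 5.0000, so e_1 = (0.0000, -0.8000, -0.6000).
r_{13} = e_1·a_3 = -2.6000.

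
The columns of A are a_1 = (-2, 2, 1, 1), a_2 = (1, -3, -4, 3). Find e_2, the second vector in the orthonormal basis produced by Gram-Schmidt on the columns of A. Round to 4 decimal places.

a_1 = (-2, 2, 1, 1); ‖a_1‖ = 3.1623, so e_1 = (-0.6325, 0.6325, 0.3162, 0.3162).
e_1·a_2 = (-0.6325)·1 + 0.6325·(-3) + 0.3162·(-4) + 0.3162·3 = -2.8460.
u_2 = a_2 + 2.8460·e_1 = (-0.8000, -1.2000, -3.1000, 3.9000).
‖u_2‖ = 5.1865, so e_2 = (-0.1542, -0.2314, -0.5977, 0.7519).

e_2 = (-0.1542, -0.2314, -0.5977, 0.7519)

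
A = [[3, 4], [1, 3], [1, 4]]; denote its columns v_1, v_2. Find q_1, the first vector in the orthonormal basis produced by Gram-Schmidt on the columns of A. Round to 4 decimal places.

q_1 = (0.9045, 0.3015, 0.3015)

q_1 = v_1/‖v_1‖ = (3, 1, 1)/3.3166 = (0.9045, 0.3015, 0.3015).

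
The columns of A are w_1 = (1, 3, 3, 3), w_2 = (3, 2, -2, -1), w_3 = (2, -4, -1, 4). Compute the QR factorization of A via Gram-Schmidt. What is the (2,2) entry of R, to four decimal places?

r_{22} = 4.2426

w_1 = (1, 3, 3, 3); ‖w_1‖ = 5.2915, so q_1 = (0.1890, 0.5669, 0.5669, 0.5669).
q_1·w_2 = 0.1890·3 + 0.5669·2 + 0.5669·(-2) + 0.5669·(-1) = 0.0000.
u_2 = w_2 + 0.0000·q_1 = (3.0000, 2.0000, -2.0000, -1.0000).
r_{22} = ‖u_2‖ = 4.2426.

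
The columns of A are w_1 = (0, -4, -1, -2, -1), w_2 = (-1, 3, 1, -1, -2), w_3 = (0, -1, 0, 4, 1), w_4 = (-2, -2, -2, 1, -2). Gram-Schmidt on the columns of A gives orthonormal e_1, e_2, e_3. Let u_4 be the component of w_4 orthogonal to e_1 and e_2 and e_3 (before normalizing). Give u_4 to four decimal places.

u_4 = (-0.9772, 0.4125, -1.9130, 0.0748, 0.1135)

e_1 = w_1/‖w_1‖ = (0, -4, -1, -2, -1)/4.6904 = (0.0000, -0.8528, -0.2132, -0.4264, -0.2132).
r_{12} = e_1·w_2 = -1.9188.
u_2 = w_2 + 1.9188·e_1 = (-1.0000, 1.3636, 0.5909, -1.8182, -2.4091).
‖u_2‖ = 3.5097, so e_2 = (-0.2849, 0.3885, 0.1684, -0.5180, -0.6864).
r_{13} = e_1·w_3 = -1.0660; r_{23} = e_2·w_3 = -3.1471.
u_3 = w_3 + 1.0660·e_1 + 3.1471·e_2 = (-0.8967, -0.6863, 0.3026, 1.9151, -1.3875).
‖u_3‖ = 2.6381, so e_3 = (-0.3399, -0.2602, 0.1147, 0.7260, -0.5259).
r_{14} = e_1·w_4 = 2.1320; r_{24} = e_2·w_4 = 0.3108; r_{34} = e_3·w_4 = 2.7486.
u_4 = w_4 − 2.1320·e_1 − 0.3108·e_2 − 2.7486·e_3 = (-0.9772, 0.4125, -1.9130, 0.0748, 0.1135).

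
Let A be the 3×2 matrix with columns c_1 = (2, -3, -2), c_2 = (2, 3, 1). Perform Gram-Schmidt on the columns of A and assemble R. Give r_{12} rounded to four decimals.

r_{12} = -1.6977

c_1 = (2, -3, -2); ‖c_1‖ = 4.1231, so e_1 = (0.4851, -0.7276, -0.4851).
r_{12} = e_1·c_2 = -1.6977.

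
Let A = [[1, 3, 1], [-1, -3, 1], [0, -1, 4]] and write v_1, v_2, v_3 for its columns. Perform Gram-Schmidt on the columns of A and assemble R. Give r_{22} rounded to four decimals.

q_1 = v_1/‖v_1‖ = (1, -1, 0)/1.4142 = (0.7071, -0.7071, 0.0000).
r_{12} = q_1·v_2 = 4.2426.
u_2 = v_2 − 4.2426·q_1 = (0.0000, 0.0000, -1.0000).
r_{22} = ‖u_2‖ = 1.0000.

r_{22} = 1.0000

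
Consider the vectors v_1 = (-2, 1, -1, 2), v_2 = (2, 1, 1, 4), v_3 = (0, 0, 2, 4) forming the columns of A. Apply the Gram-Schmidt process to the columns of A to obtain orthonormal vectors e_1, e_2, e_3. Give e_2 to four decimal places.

v_1 = (-2, 1, -1, 2); ‖v_1‖ = 3.1623, so e_1 = (-0.6325, 0.3162, -0.3162, 0.6325).
e_1·v_2 = (-0.6325)·2 + 0.3162·1 + (-0.3162)·1 + 0.6325·4 = 1.2649.
u_2 = v_2 − 1.2649·e_1 = (2.8000, 0.6000, 1.4000, 3.2000).
‖u_2‖ = 4.5166, so e_2 = (0.6199, 0.1328, 0.3100, 0.7085).

e_2 = (0.6199, 0.1328, 0.3100, 0.7085)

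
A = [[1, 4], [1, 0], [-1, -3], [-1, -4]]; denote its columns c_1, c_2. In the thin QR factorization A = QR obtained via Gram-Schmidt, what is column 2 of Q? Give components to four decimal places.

e_1 = c_1/‖c_1‖ = (1, 1, -1, -1)/2.0000 = (0.5000, 0.5000, -0.5000, -0.5000).
r_{12} = e_1·c_2 = 5.5000.
u_2 = c_2 − 5.5000·e_1 = (1.2500, -2.7500, -0.2500, -1.2500).
‖u_2‖ = 3.2787, so e_2 = (0.3812, -0.8387, -0.0762, -0.3812).

e_2 = (0.3812, -0.8387, -0.0762, -0.3812)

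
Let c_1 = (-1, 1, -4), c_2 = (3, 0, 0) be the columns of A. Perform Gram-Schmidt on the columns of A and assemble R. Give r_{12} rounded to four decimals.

e_1 = c_1/‖c_1‖ = (-1, 1, -4)/4.2426 = (-0.2357, 0.2357, -0.9428).
r_{12} = e_1·c_2 = -0.7071.

r_{12} = -0.7071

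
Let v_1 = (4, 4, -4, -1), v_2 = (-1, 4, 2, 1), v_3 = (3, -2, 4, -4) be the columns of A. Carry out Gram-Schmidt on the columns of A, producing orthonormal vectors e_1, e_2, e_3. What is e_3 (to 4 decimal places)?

v_1 = (4, 4, -4, -1); ‖v_1‖ = 7.0000, so e_1 = (0.5714, 0.5714, -0.5714, -0.1429).
e_1·v_2 = 0.5714·(-1) + 0.5714·4 + (-0.5714)·2 + (-0.1429)·1 = 0.4286.
u_2 = v_2 − 0.4286·e_1 = (-1.2449, 3.7551, 2.2449, 1.0612).
‖u_2‖ = 4.6708, so e_2 = (-0.2665, 0.8040, 0.4806, 0.2272).
e_1·v_3 = 0.5714·3 + 0.5714·(-2) + (-0.5714)·4 + (-0.1429)·(-4) = -1.1429; e_2·v_3 = (-0.2665)·3 + 0.8040·(-2) + 0.4806·4 + 0.2272·(-4) = -1.3938.
u_3 = v_3 + 1.1429·e_1 + 1.3938·e_2 = (3.2816, -0.2264, 4.0168, -3.8466).
‖u_3‖ = 6.4615, so e_3 = (0.5079, -0.0350, 0.6217, -0.5953).

e_3 = (0.5079, -0.0350, 0.6217, -0.5953)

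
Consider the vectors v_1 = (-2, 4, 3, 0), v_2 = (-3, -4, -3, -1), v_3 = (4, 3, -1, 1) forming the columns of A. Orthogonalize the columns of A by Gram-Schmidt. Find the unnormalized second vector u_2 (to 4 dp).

v_1 = (-2, 4, 3, 0); ‖v_1‖ = 5.3852, so q_1 = (-0.3714, 0.7428, 0.5571, 0.0000).
q_1·v_2 = (-0.3714)·(-3) + 0.7428·(-4) + 0.5571·(-3) + 0.0000·(-1) = -3.5282.
u_2 = v_2 + 3.5282·q_1 = (-4.3103, -1.3793, -1.0345, -1.0000).

u_2 = (-4.3103, -1.3793, -1.0345, -1.0000)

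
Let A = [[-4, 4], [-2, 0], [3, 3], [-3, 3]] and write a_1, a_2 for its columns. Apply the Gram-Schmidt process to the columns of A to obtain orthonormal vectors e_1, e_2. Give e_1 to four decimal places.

e_1 = a_1/‖a_1‖ = (-4, -2, 3, -3)/6.1644 = (-0.6489, -0.3244, 0.4867, -0.4867).

e_1 = (-0.6489, -0.3244, 0.4867, -0.4867)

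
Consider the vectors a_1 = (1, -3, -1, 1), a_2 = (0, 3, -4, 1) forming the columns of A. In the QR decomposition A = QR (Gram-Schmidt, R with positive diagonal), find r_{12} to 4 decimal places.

r_{12} = -1.1547

a_1 = (1, -3, -1, 1); ‖a_1‖ = 3.4641, so q_1 = (0.2887, -0.8660, -0.2887, 0.2887).
r_{12} = q_1·a_2 = -1.1547.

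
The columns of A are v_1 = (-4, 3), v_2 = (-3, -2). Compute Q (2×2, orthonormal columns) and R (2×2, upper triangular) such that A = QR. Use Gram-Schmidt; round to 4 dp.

v_1 = (-4, 3); ‖v_1‖ = 5.0000, so e_1 = (-0.8000, 0.6000).
e_1·v_2 = (-0.8000)·(-3) + 0.6000·(-2) = 1.2000.
u_2 = v_2 − 1.2000·e_1 = (-2.0400, -2.7200).
‖u_2‖ = 3.4000, so e_2 = (-0.6000, -0.8000).

Q = [[-0.8000, -0.6000], [0.6000, -0.8000]], R = [[5.0000, 1.2000], [0.0000, 3.4000]]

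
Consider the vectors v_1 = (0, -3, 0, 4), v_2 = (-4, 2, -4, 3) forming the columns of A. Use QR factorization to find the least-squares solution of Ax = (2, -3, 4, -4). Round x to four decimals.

v_1 = (0, -3, 0, 4); ‖v_1‖ = 5.0000, so q_1 = (0.0000, -0.6000, 0.0000, 0.8000).
q_1·v_2 = 0.0000·(-4) + (-0.6000)·2 + 0.0000·(-4) + 0.8000·3 = 1.2000.
u_2 = v_2 − 1.2000·q_1 = (-4.0000, 2.7200, -4.0000, 2.0400).
‖u_2‖ = 6.6000, so q_2 = (-0.6061, 0.4121, -0.6061, 0.3091).
Qᵀb = (-1.4000, -6.1091).
Back-substitute: x_2 = -6.1091/6.6000 = -0.9256.
x_1 = (-1.4000 − 1.2000·(-0.9256))/5.0000 = -0.0579.

x = (-0.0579, -0.9256)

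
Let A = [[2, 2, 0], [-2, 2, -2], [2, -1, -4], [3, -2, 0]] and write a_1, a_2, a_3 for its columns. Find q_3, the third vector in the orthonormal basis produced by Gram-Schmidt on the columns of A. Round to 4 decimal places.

q_3 = (0.1844, -0.5027, -0.8385, 0.1010)

a_1 = (2, -2, 2, 3); ‖a_1‖ = 4.5826, so q_1 = (0.4364, -0.4364, 0.4364, 0.6547).
q_1·a_2 = 0.4364·2 + (-0.4364)·2 + 0.4364·(-1) + 0.6547·(-2) = -1.7457.
u_2 = a_2 + 1.7457·q_1 = (2.7619, 1.2381, -0.2381, -0.8571).
‖u_2‖ = 3.1547, so q_2 = (0.8755, 0.3925, -0.0755, -0.2717).
q_1·a_3 = 0.4364·0 + (-0.4364)·(-2) + 0.4364·(-4) + 0.6547·0 = -0.8729; q_2·a_3 = 0.8755·0 + 0.3925·(-2) + (-0.0755)·(-4) + (-0.2717)·0 = -0.4830.
u_3 = a_3 + 0.8729·q_1 + 0.4830·q_2 = (0.8038, -2.1914, -3.6555, 0.4402).
‖u_3‖ = 4.3594, so q_3 = (0.1844, -0.5027, -0.8385, 0.1010).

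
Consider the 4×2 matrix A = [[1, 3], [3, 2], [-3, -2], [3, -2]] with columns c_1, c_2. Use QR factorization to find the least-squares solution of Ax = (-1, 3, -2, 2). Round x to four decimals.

q_1 = c_1/‖c_1‖ = (1, 3, -3, 3)/5.2915 = (0.1890, 0.5669, -0.5669, 0.5669).
r_{12} = q_1·c_2 = 1.7008.
u_2 = c_2 − 1.7008·q_1 = (2.6786, 1.0357, -1.0357, -2.9643).
‖u_2‖ = 4.2552, so q_2 = (0.6295, 0.2434, -0.2434, -0.6966).
Qᵀb = (3.7796, -0.8057).
Back-substitute: x_2 = -0.8057/4.2552 = -0.1893.
x_1 = (3.7796 − 1.7008·(-0.1893))/5.2915 = 0.7751.

x = (0.7751, -0.1893)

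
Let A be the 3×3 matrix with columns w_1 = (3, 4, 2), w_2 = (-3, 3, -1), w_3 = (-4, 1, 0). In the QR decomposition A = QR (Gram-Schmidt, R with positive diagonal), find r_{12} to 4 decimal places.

r_{12} = 0.1857

w_1 = (3, 4, 2); ‖w_1‖ = 5.3852, so q_1 = (0.5571, 0.7428, 0.3714).
r_{12} = q_1·w_2 = 0.1857.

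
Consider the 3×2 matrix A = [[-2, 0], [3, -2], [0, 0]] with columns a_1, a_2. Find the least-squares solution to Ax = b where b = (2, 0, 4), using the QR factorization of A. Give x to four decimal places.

x = (-1.0000, -1.5000)

a_1 = (-2, 3, 0); ‖a_1‖ = 3.6056, so e_1 = (-0.5547, 0.8321, 0.0000).
e_1·a_2 = (-0.5547)·0 + 0.8321·(-2) + 0.0000·0 = -1.6641.
u_2 = a_2 + 1.6641·e_1 = (-0.9231, -0.6154, 0.0000).
‖u_2‖ = 1.1094, so e_2 = (-0.8321, -0.5547, 0.0000).
Qᵀb = (-1.1094, -1.6641).
Back-substitute: x_2 = -1.6641/1.1094 = -1.5000.
x_1 = (-1.1094 + 1.6641·(-1.5000))/3.6056 = -1.0000.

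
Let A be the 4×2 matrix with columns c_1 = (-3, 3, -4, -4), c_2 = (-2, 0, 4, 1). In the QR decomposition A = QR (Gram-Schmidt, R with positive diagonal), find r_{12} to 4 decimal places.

r_{12} = -1.9799

e_1 = c_1/‖c_1‖ = (-3, 3, -4, -4)/7.0711 = (-0.4243, 0.4243, -0.5657, -0.5657).
r_{12} = e_1·c_2 = -1.9799.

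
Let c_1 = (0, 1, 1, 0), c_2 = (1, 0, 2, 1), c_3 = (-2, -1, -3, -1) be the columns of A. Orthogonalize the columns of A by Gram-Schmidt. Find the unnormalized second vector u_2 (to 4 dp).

u_2 = (1.0000, -1.0000, 1.0000, 1.0000)

e_1 = c_1/‖c_1‖ = (0, 1, 1, 0)/1.4142 = (0.0000, 0.7071, 0.7071, 0.0000).
r_{12} = e_1·c_2 = 1.4142.
u_2 = c_2 − 1.4142·e_1 = (1.0000, -1.0000, 1.0000, 1.0000).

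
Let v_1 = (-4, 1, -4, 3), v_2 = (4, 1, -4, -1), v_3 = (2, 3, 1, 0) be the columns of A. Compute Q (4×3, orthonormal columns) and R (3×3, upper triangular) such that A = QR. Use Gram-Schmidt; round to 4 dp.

v_1 = (-4, 1, -4, 3); ‖v_1‖ = 6.4807, so q_1 = (-0.6172, 0.1543, -0.6172, 0.4629).
q_1·v_2 = (-0.6172)·4 + 0.1543·1 + (-0.6172)·(-4) + 0.4629·(-1) = -0.3086.
u_2 = v_2 + 0.3086·q_1 = (3.8095, 1.0476, -4.1905, -0.8571).
‖u_2‖ = 5.8228, so q_2 = (0.6542, 0.1799, -0.7197, -0.1472).
q_1·v_3 = (-0.6172)·2 + 0.1543·3 + (-0.6172)·1 + 0.4629·0 = -1.3887; q_2·v_3 = 0.6542·2 + 0.1799·3 + (-0.7197)·1 + (-0.1472)·0 = 1.1286.
u_3 = v_3 + 1.3887·q_1 − 1.1286·q_2 = (0.4045, 3.0112, 0.9551, 0.8090).
‖u_3‖ = 3.2860, so q_3 = (0.1231, 0.9164, 0.2906, 0.2462).

Q = [[-0.6172, 0.6542, 0.1231], [0.1543, 0.1799, 0.9164], [-0.6172, -0.7197, 0.2906], [0.4629, -0.1472, 0.2462]], R = [[6.4807, -0.3086, -1.3887], [0.0000, 5.8228, 1.1286], [0.0000, 0.0000, 3.2860]]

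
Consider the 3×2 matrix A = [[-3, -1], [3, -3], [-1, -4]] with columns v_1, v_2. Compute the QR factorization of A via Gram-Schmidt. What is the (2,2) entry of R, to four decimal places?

e_1 = v_1/‖v_1‖ = (-3, 3, -1)/4.3589 = (-0.6882, 0.6882, -0.2294).
r_{12} = e_1·v_2 = -0.4588.
u_2 = v_2 + 0.4588·e_1 = (-1.3158, -2.6842, -4.1053).
r_{22} = ‖u_2‖ = 5.0783.

r_{22} = 5.0783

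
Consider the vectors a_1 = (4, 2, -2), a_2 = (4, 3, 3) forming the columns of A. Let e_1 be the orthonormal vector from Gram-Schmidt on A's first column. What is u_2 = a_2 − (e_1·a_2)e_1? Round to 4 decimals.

a_1 = (4, 2, -2); ‖a_1‖ = 4.8990, so e_1 = (0.8165, 0.4082, -0.4082).
e_1·a_2 = 0.8165·4 + 0.4082·3 + (-0.4082)·3 = 3.2660.
u_2 = a_2 − 3.2660·e_1 = (1.3333, 1.6667, 4.3333).

u_2 = (1.3333, 1.6667, 4.3333)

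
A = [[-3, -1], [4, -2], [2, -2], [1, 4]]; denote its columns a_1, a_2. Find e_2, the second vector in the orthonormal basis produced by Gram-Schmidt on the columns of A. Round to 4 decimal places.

e_2 = (-0.3051, -0.2712, -0.3390, 0.8476)

a_1 = (-3, 4, 2, 1); ‖a_1‖ = 5.4772, so e_1 = (-0.5477, 0.7303, 0.3651, 0.1826).
e_1·a_2 = (-0.5477)·(-1) + 0.7303·(-2) + 0.3651·(-2) + 0.1826·4 = -0.9129.
u_2 = a_2 + 0.9129·e_1 = (-1.5000, -1.3333, -1.6667, 4.1667).
‖u_2‖ = 4.9160, so e_2 = (-0.3051, -0.2712, -0.3390, 0.8476).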